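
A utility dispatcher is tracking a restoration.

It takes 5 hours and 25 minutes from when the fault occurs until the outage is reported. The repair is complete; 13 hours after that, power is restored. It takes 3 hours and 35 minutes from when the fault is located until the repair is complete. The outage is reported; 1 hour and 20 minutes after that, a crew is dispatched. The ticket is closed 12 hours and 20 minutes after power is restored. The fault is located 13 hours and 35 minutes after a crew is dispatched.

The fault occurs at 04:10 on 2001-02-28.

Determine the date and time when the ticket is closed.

The fault occurs: 04:10 Feb 28, 2001.
The outage is reported: 04:10 Feb 28, 2001 + 5h25m = 09:35 Feb 28, 2001.
A crew is dispatched: 09:35 Feb 28, 2001 + 1h20m = 10:55 Feb 28, 2001.
The fault is located: 10:55 Feb 28, 2001 + 13h35m = 00:30 Mar 1, 2001.
The repair is complete: 00:30 Mar 1, 2001 + 3h35m = 04:05 Mar 1, 2001.
Power is restored: 04:05 Mar 1, 2001 + 13h = 17:05 Mar 1, 2001.
The ticket is closed: 17:05 Mar 1, 2001 + 12h20m = 05:25 Mar 2, 2001.

05:25 on 2001-03-02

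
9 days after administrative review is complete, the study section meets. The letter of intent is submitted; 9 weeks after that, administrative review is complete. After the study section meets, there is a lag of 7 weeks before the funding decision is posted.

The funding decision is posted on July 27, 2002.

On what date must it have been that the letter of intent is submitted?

The funding decision is posted: Jul 27, 2002.
The study section meets: Jul 27, 2002 − 7 weeks = Jun 8, 2002.
Administrative review is complete: Jun 8, 2002 − 9 days = May 30, 2002.
The letter of intent is submitted: May 30, 2002 − 9 weeks = Mar 28, 2002.

March 28, 2002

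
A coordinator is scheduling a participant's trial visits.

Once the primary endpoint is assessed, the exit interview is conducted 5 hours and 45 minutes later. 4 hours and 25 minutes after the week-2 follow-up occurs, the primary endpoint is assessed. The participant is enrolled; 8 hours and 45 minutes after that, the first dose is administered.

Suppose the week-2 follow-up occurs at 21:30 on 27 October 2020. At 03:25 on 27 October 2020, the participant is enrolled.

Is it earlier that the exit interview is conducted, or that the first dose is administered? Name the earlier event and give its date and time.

The week-2 follow-up occurs: 21:30 Oct 27, 2020.
The primary endpoint is assessed: 21:30 Oct 27, 2020 + 4h25m = 01:55 Oct 28, 2020.
The exit interview is conducted: 01:55 Oct 28, 2020 + 5h45m = 07:40 Oct 28, 2020.
The participant is enrolled: 03:25 Oct 27, 2020.
The first dose is administered: 03:25 Oct 27, 2020 + 8h45m = 12:10 Oct 27, 2020.
Comparing: the exit interview is conducted at 07:40 Oct 28, 2020 vs the first dose is administered at 12:10 Oct 27, 2020. Earlier: the first dose is administered.

The first dose is administered — 12:10 on 27 October 2020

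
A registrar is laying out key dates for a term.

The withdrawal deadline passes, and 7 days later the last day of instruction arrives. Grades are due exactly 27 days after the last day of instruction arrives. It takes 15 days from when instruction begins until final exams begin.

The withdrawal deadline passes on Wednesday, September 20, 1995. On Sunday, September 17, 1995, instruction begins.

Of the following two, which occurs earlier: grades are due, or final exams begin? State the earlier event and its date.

The withdrawal deadline passes: Sep 20, 1995.
The last day of instruction arrives: Sep 20, 1995 + 7 days = Sep 27, 1995.
Grades are due: Sep 27, 1995 + 27 days = Oct 24, 1995.
Instruction begins: Sep 17, 1995.
Final exams begin: Sep 17, 1995 + 15 days = Oct 2, 1995.
Comparing: grades are due on Oct 24, 1995 vs final exams begin on Oct 2, 1995. Earlier: final exams begin.

Final exams begin — Monday, October 2, 1995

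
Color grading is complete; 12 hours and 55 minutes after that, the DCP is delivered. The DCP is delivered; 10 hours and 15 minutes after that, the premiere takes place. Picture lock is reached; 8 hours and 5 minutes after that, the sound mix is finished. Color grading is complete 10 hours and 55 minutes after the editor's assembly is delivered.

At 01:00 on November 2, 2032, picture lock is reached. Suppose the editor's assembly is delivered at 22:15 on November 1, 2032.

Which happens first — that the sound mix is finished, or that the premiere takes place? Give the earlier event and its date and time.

The sound mix is finished — 09:05 on November 2, 2032

Picture lock is reached: 01:00 Nov 2, 2032.
The sound mix is finished: 01:00 Nov 2, 2032 + 8h05m = 09:05 Nov 2, 2032.
The editor's assembly is delivered: 22:15 Nov 1, 2032.
Color grading is complete: 22:15 Nov 1, 2032 + 10h55m = 09:10 Nov 2, 2032.
The DCP is delivered: 09:10 Nov 2, 2032 + 12h55m = 22:05 Nov 2, 2032.
The premiere takes place: 22:05 Nov 2, 2032 + 10h15m = 08:20 Nov 3, 2032.
Comparing: the sound mix is finished at 09:05 Nov 2, 2032 vs the premiere takes place at 08:20 Nov 3, 2032. Earlier: the sound mix is finished.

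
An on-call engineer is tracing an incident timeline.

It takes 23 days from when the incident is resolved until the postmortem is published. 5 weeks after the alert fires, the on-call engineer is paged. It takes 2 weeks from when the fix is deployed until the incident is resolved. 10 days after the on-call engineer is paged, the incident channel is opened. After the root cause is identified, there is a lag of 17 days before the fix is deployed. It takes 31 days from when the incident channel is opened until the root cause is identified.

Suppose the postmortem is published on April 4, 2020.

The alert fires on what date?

November 26, 2019

The postmortem is published: Apr 4, 2020.
The incident is resolved: Apr 4, 2020 − 23 days = Mar 12, 2020.
The fix is deployed: Mar 12, 2020 − 2 weeks = Feb 27, 2020.
The root cause is identified: Feb 27, 2020 − 17 days = Feb 10, 2020.
The incident channel is opened: Feb 10, 2020 − 31 days = Jan 10, 2020.
The on-call engineer is paged: Jan 10, 2020 − 10 days = Dec 31, 2019.
The alert fires: Dec 31, 2019 − 5 weeks = Nov 26, 2019.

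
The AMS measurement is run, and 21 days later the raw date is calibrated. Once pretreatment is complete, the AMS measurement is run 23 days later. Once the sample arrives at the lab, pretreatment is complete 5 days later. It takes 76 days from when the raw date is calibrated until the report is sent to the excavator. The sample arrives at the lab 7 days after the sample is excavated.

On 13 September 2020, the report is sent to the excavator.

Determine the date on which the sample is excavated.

4 May 2020

The report is sent to the excavator: Sep 13, 2020.
The raw date is calibrated: Sep 13, 2020 − 76 days = Jun 29, 2020.
The AMS measurement is run: Jun 29, 2020 − 21 days = Jun 8, 2020.
Pretreatment is complete: Jun 8, 2020 − 23 days = May 16, 2020.
The sample arrives at the lab: May 16, 2020 − 5 days = May 11, 2020.
The sample is excavated: May 11, 2020 − 7 days = May 4, 2020.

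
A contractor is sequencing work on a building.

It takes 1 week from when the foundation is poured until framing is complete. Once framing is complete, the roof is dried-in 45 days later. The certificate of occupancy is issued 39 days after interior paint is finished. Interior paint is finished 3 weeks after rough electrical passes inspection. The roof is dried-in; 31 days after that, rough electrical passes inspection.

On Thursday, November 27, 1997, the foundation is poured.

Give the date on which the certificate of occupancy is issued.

The foundation is poured: Nov 27, 1997.
Framing is complete: Nov 27, 1997 + 1 week = Dec 4, 1997.
The roof is dried-in: Dec 4, 1997 + 45 days = Jan 18, 1998.
Rough electrical passes inspection: Jan 18, 1998 + 31 days = Feb 18, 1998.
Interior paint is finished: Feb 18, 1998 + 3 weeks = Mar 11, 1998.
The certificate of occupancy is issued: Mar 11, 1998 + 39 days = Apr 19, 1998.

Sunday, April 19, 1998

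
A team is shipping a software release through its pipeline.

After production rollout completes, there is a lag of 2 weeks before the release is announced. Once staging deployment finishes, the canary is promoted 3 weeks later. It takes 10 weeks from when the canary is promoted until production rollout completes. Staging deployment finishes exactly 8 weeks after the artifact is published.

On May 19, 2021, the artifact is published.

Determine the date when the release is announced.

The artifact is published: May 19, 2021.
Staging deployment finishes: May 19, 2021 + 8 weeks = Jul 14, 2021.
The canary is promoted: Jul 14, 2021 + 3 weeks = Aug 4, 2021.
Production rollout completes: Aug 4, 2021 + 10 weeks = Oct 13, 2021.
The release is announced: Oct 13, 2021 + 2 weeks = Oct 27, 2021.

Oct 27, 2021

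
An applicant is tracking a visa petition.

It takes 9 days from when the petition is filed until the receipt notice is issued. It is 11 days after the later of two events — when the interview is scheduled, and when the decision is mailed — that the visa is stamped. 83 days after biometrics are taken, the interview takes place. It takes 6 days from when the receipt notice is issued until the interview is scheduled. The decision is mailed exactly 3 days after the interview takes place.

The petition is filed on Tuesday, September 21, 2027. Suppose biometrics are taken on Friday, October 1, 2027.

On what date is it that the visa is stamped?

Thursday, January 6, 2028

The petition is filed: Sep 21, 2027.
The receipt notice is issued: Sep 21, 2027 + 9 days = Sep 30, 2027.
The interview is scheduled: Sep 30, 2027 + 6 days = Oct 6, 2027.
Biometrics are taken: Oct 1, 2027.
The interview takes place: Oct 1, 2027 + 83 days = Dec 23, 2027.
The decision is mailed: Dec 23, 2027 + 3 days = Dec 26, 2027.
Both prerequisites met — the interview is scheduled (Oct 6, 2027), the decision is mailed (Dec 26, 2027); the later is Dec 26, 2027.
The visa is stamped: Dec 26, 2027 + 11 days = Jan 6, 2028.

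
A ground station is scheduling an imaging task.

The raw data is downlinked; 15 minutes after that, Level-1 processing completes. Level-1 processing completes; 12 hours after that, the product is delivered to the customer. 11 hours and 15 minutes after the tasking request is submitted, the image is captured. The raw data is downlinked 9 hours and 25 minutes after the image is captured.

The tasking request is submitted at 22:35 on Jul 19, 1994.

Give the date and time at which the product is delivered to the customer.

07:30 on Jul 21, 1994

The tasking request is submitted: 22:35 Jul 19, 1994.
The image is captured: 22:35 Jul 19, 1994 + 11h15m = 09:50 Jul 20, 1994.
The raw data is downlinked: 09:50 Jul 20, 1994 + 9h25m = 19:15 Jul 20, 1994.
Level-1 processing completes: 19:15 Jul 20, 1994 + 15m = 19:30 Jul 20, 1994.
The product is delivered to the customer: 19:30 Jul 20, 1994 + 12h = 07:30 Jul 21, 1994.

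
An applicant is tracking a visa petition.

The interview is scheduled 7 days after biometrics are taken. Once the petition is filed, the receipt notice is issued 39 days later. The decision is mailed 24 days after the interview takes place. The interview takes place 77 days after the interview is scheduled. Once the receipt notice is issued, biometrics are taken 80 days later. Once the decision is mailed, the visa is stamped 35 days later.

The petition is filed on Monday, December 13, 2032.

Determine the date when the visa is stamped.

The petition is filed: Dec 13, 2032.
The receipt notice is issued: Dec 13, 2032 + 39 days = Jan 21, 2033.
Biometrics are taken: Jan 21, 2033 + 80 days = Apr 11, 2033.
The interview is scheduled: Apr 11, 2033 + 7 days = Apr 18, 2033.
The interview takes place: Apr 18, 2033 + 77 days = Jul 4, 2033.
The decision is mailed: Jul 4, 2033 + 24 days = Jul 28, 2033.
The visa is stamped: Jul 28, 2033 + 35 days = Sep 1, 2033.

Thursday, September 1, 2033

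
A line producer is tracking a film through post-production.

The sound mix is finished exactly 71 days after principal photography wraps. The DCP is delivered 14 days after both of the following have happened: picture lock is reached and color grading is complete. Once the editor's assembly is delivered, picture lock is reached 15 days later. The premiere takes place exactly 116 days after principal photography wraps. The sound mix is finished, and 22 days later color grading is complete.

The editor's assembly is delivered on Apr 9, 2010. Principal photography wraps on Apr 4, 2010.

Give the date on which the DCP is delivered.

The editor's assembly is delivered: Apr 9, 2010.
Picture lock is reached: Apr 9, 2010 + 15 days = Apr 24, 2010.
Principal photography wraps: Apr 4, 2010.
The sound mix is finished: Apr 4, 2010 + 71 days = Jun 14, 2010.
Color grading is complete: Jun 14, 2010 + 22 days = Jul 6, 2010.
Both prerequisites met — picture lock is reached (Apr 24, 2010), color grading is complete (Jul 6, 2010); the later is Jul 6, 2010.
The DCP is delivered: Jul 6, 2010 + 14 days = Jul 20, 2010.

Jul 20, 2010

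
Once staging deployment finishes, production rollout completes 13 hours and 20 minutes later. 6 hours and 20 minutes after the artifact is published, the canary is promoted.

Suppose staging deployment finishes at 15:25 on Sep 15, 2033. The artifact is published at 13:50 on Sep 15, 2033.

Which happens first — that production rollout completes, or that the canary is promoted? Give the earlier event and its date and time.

Staging deployment finishes: 15:25 Sep 15, 2033.
Production rollout completes: 15:25 Sep 15, 2033 + 13h20m = 04:45 Sep 16, 2033.
The artifact is published: 13:50 Sep 15, 2033.
The canary is promoted: 13:50 Sep 15, 2033 + 6h20m = 20:10 Sep 15, 2033.
Comparing: production rollout completes at 04:45 Sep 16, 2033 vs the canary is promoted at 20:10 Sep 15, 2033. Earlier: the canary is promoted.

The canary is promoted — 20:10 on Sep 15, 2033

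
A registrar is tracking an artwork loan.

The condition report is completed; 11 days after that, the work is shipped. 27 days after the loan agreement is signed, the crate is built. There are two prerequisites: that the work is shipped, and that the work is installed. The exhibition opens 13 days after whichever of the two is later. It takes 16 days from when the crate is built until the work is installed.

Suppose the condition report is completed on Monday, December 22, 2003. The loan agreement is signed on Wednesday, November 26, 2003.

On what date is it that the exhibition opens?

Wednesday, January 21, 2004

The condition report is completed: Dec 22, 2003.
The work is shipped: Dec 22, 2003 + 11 days = Jan 2, 2004.
The loan agreement is signed: Nov 26, 2003.
The crate is built: Nov 26, 2003 + 27 days = Dec 23, 2003.
The work is installed: Dec 23, 2003 + 16 days = Jan 8, 2004.
Both prerequisites met — the work is shipped (Jan 2, 2004), the work is installed (Jan 8, 2004); the later is Jan 8, 2004.
The exhibition opens: Jan 8, 2004 + 13 days = Jan 21, 2004.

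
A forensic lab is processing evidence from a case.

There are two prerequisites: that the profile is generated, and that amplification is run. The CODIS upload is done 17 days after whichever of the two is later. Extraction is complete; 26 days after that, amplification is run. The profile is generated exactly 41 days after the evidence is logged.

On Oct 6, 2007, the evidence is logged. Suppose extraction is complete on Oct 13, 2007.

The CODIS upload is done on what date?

Dec 3, 2007

The evidence is logged: Oct 6, 2007.
The profile is generated: Oct 6, 2007 + 41 days = Nov 16, 2007.
Extraction is complete: Oct 13, 2007.
Amplification is run: Oct 13, 2007 + 26 days = Nov 8, 2007.
Both prerequisites met — the profile is generated (Nov 16, 2007), amplification is run (Nov 8, 2007); the later is Nov 16, 2007.
The CODIS upload is done: Nov 16, 2007 + 17 days = Dec 3, 2007.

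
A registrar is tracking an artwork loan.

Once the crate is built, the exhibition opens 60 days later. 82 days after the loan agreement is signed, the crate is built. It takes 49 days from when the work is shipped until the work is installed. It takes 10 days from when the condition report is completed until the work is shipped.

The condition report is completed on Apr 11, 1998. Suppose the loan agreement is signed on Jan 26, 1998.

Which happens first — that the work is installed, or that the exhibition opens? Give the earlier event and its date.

The condition report is completed: Apr 11, 1998.
The work is shipped: Apr 11, 1998 + 10 days = Apr 21, 1998.
The work is installed: Apr 21, 1998 + 49 days = Jun 9, 1998.
The loan agreement is signed: Jan 26, 1998.
The crate is built: Jan 26, 1998 + 82 days = Apr 18, 1998.
The exhibition opens: Apr 18, 1998 + 60 days = Jun 17, 1998.
Comparing: the work is installed on Jun 9, 1998 vs the exhibition opens on Jun 17, 1998. Earlier: the work is installed.

The work is installed — Jun 9, 1998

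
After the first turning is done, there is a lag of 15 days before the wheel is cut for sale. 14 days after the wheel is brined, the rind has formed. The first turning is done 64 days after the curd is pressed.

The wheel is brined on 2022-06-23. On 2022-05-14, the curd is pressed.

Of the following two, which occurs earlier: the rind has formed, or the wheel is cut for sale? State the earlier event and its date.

The wheel is brined: Jun 23, 2022.
The rind has formed: Jun 23, 2022 + 14 days = Jul 7, 2022.
The curd is pressed: May 14, 2022.
The first turning is done: May 14, 2022 + 64 days = Jul 17, 2022.
The wheel is cut for sale: Jul 17, 2022 + 15 days = Aug 1, 2022.
Comparing: the rind has formed on Jul 7, 2022 vs the wheel is cut for sale on Aug 1, 2022. Earlier: the rind has formed.

The rind has formed — 2022-07-07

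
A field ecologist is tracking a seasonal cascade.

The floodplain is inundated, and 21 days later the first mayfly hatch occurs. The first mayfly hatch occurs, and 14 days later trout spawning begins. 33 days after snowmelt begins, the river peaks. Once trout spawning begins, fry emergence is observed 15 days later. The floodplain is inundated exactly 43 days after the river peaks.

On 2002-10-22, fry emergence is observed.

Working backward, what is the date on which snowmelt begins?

2002-06-18

Fry emergence is observed: Oct 22, 2002.
Trout spawning begins: Oct 22, 2002 − 15 days = Oct 7, 2002.
The first mayfly hatch occurs: Oct 7, 2002 − 14 days = Sep 23, 2002.
The floodplain is inundated: Sep 23, 2002 − 21 days = Sep 2, 2002.
The river peaks: Sep 2, 2002 − 43 days = Jul 21, 2002.
Snowmelt begins: Jul 21, 2002 − 33 days = Jun 18, 2002.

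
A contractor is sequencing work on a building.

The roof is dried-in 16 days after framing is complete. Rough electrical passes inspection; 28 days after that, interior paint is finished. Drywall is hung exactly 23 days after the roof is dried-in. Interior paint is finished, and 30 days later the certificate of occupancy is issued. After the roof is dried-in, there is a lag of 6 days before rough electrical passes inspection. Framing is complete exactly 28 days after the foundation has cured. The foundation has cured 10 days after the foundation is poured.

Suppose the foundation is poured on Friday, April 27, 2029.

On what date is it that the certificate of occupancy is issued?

Thursday, August 23, 2029

The foundation is poured: Apr 27, 2029.
The foundation has cured: Apr 27, 2029 + 10 days = May 7, 2029.
Framing is complete: May 7, 2029 + 28 days = Jun 4, 2029.
The roof is dried-in: Jun 4, 2029 + 16 days = Jun 20, 2029.
Rough electrical passes inspection: Jun 20, 2029 + 6 days = Jun 26, 2029.
Interior paint is finished: Jun 26, 2029 + 28 days = Jul 24, 2029.
The certificate of occupancy is issued: Jul 24, 2029 + 30 days = Aug 23, 2029.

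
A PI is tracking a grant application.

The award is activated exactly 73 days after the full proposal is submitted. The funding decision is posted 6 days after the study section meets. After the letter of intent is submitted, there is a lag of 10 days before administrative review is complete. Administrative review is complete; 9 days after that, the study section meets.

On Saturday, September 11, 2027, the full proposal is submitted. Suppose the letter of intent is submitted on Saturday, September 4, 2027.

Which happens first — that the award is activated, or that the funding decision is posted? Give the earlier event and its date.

The funding decision is posted — Wednesday, September 29, 2027

The full proposal is submitted: Sep 11, 2027.
The award is activated: Sep 11, 2027 + 73 days = Nov 23, 2027.
The letter of intent is submitted: Sep 4, 2027.
Administrative review is complete: Sep 4, 2027 + 10 days = Sep 14, 2027.
The study section meets: Sep 14, 2027 + 9 days = Sep 23, 2027.
The funding decision is posted: Sep 23, 2027 + 6 days = Sep 29, 2027.
Comparing: the award is activated on Nov 23, 2027 vs the funding decision is posted on Sep 29, 2027. Earlier: the funding decision is posted.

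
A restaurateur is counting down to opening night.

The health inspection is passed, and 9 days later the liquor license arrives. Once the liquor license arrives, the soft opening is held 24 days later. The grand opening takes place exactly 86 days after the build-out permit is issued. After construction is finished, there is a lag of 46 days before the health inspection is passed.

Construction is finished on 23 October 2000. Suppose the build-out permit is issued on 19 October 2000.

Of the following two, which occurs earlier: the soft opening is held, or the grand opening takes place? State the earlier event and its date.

The soft opening is held — 10 January 2001

Construction is finished: Oct 23, 2000.
The health inspection is passed: Oct 23, 2000 + 46 days = Dec 8, 2000.
The liquor license arrives: Dec 8, 2000 + 9 days = Dec 17, 2000.
The soft opening is held: Dec 17, 2000 + 24 days = Jan 10, 2001.
The build-out permit is issued: Oct 19, 2000.
The grand opening takes place: Oct 19, 2000 + 86 days = Jan 13, 2001.
Comparing: the soft opening is held on Jan 10, 2001 vs the grand opening takes place on Jan 13, 2001. Earlier: the soft opening is held.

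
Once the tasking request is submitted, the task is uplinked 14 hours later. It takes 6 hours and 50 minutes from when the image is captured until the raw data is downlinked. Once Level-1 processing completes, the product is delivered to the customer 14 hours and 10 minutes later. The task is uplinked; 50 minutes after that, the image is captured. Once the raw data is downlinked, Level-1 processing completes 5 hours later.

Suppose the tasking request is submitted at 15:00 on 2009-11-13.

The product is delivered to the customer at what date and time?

The tasking request is submitted: 15:00 Nov 13, 2009.
The task is uplinked: 15:00 Nov 13, 2009 + 14h = 05:00 Nov 14, 2009.
The image is captured: 05:00 Nov 14, 2009 + 50m = 05:50 Nov 14, 2009.
The raw data is downlinked: 05:50 Nov 14, 2009 + 6h50m = 12:40 Nov 14, 2009.
Level-1 processing completes: 12:40 Nov 14, 2009 + 5h = 17:40 Nov 14, 2009.
The product is delivered to the customer: 17:40 Nov 14, 2009 + 14h10m = 07:50 Nov 15, 2009.

07:50 on 2009-11-15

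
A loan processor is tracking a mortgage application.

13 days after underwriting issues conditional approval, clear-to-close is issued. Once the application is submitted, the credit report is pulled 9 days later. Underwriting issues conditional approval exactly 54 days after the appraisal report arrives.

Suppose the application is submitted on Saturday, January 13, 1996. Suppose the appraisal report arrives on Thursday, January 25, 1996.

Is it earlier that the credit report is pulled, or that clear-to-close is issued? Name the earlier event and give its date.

The credit report is pulled — Monday, January 22, 1996

The application is submitted: Jan 13, 1996.
The credit report is pulled: Jan 13, 1996 + 9 days = Jan 22, 1996.
The appraisal report arrives: Jan 25, 1996.
Underwriting issues conditional approval: Jan 25, 1996 + 54 days = Mar 19, 1996.
Clear-to-close is issued: Mar 19, 1996 + 13 days = Apr 1, 1996.
Comparing: the credit report is pulled on Jan 22, 1996 vs clear-to-close is issued on Apr 1, 1996. Earlier: the credit report is pulled.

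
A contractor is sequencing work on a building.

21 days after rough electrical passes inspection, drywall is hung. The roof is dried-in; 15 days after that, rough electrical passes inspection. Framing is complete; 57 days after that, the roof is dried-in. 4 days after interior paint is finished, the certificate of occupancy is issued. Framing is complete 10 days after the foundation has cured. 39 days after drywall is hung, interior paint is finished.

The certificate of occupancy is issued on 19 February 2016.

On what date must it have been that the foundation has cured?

26 September 2015

The certificate of occupancy is issued: Feb 19, 2016.
Interior paint is finished: Feb 19, 2016 − 4 days = Feb 15, 2016.
Drywall is hung: Feb 15, 2016 − 39 days = Jan 7, 2016.
Rough electrical passes inspection: Jan 7, 2016 − 21 days = Dec 17, 2015.
The roof is dried-in: Dec 17, 2015 − 15 days = Dec 2, 2015.
Framing is complete: Dec 2, 2015 − 57 days = Oct 6, 2015.
The foundation has cured: Oct 6, 2015 − 10 days = Sep 26, 2015.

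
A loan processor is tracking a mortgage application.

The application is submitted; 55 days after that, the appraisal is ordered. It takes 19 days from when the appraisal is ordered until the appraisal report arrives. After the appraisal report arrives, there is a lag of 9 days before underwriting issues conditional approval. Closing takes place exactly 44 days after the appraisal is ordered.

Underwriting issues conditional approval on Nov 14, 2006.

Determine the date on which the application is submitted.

Aug 23, 2006

Underwriting issues conditional approval: Nov 14, 2006.
The appraisal report arrives: Nov 14, 2006 − 9 days = Nov 5, 2006.
The appraisal is ordered: Nov 5, 2006 − 19 days = Oct 17, 2006.
The application is submitted: Oct 17, 2006 − 55 days = Aug 23, 2006.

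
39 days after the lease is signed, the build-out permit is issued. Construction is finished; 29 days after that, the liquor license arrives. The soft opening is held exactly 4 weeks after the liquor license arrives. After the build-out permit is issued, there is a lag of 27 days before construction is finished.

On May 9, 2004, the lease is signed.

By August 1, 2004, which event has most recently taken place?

The lease is signed: May 9, 2004.
The build-out permit is issued: May 9, 2004 + 39 days = Jun 17, 2004.
Construction is finished: Jun 17, 2004 + 27 days = Jul 14, 2004.
The liquor license arrives: Jul 14, 2004 + 29 days = Aug 12, 2004.
The soft opening is held: Aug 12, 2004 + 4 weeks = Sep 9, 2004.
Aug 1, 2004 falls between when construction is finished (Jul 14, 2004) and when the liquor license arrives (Aug 12, 2004).

Construction is finished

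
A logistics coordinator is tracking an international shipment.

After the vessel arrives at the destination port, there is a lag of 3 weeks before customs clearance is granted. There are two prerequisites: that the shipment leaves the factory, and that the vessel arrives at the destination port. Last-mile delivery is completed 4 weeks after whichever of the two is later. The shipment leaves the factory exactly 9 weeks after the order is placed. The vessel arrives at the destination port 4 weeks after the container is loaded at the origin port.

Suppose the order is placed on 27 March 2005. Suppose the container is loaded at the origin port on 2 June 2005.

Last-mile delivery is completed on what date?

The order is placed: Mar 27, 2005.
The shipment leaves the factory: Mar 27, 2005 + 9 weeks = May 29, 2005.
The container is loaded at the origin port: Jun 2, 2005.
The vessel arrives at the destination port: Jun 2, 2005 + 4 weeks = Jun 30, 2005.
Both prerequisites met — the shipment leaves the factory (May 29, 2005), the vessel arrives at the destination port (Jun 30, 2005); the later is Jun 30, 2005.
Last-mile delivery is completed: Jun 30, 2005 + 4 weeks = Jul 28, 2005.

28 July 2005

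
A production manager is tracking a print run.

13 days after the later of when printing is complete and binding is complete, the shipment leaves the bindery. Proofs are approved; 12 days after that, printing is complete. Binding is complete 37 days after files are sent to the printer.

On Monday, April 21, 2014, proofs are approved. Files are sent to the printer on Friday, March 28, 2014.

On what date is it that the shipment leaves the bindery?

Saturday, May 17, 2014

Proofs are approved: Apr 21, 2014.
Printing is complete: Apr 21, 2014 + 12 days = May 3, 2014.
Files are sent to the printer: Mar 28, 2014.
Binding is complete: Mar 28, 2014 + 37 days = May 4, 2014.
Both prerequisites met — printing is complete (May 3, 2014), binding is complete (May 4, 2014); the later is May 4, 2014.
The shipment leaves the bindery: May 4, 2014 + 13 days = May 17, 2014.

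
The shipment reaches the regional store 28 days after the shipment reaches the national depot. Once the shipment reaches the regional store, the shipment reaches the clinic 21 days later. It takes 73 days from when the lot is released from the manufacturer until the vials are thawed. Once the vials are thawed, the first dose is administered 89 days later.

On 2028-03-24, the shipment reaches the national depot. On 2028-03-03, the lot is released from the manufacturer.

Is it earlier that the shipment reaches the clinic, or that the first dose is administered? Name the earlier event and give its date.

The shipment reaches the national depot: Mar 24, 2028.
The shipment reaches the regional store: Mar 24, 2028 + 28 days = Apr 21, 2028.
The shipment reaches the clinic: Apr 21, 2028 + 21 days = May 12, 2028.
The lot is released from the manufacturer: Mar 3, 2028.
The vials are thawed: Mar 3, 2028 + 73 days = May 15, 2028.
The first dose is administered: May 15, 2028 + 89 days = Aug 12, 2028.
Comparing: the shipment reaches the clinic on May 12, 2028 vs the first dose is administered on Aug 12, 2028. Earlier: the shipment reaches the clinic.

The shipment reaches the clinic — 2028-05-12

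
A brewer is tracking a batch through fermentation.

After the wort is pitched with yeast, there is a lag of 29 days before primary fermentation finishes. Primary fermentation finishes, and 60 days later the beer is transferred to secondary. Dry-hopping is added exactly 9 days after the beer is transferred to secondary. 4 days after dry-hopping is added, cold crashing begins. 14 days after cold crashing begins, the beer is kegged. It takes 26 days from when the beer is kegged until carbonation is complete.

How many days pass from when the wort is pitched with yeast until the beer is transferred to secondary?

89 days

Causal path: the wort is pitched with yeast → primary fermentation finishes → the beer is transferred to secondary.
Total delay along the path: 29 + 60 = 89 days.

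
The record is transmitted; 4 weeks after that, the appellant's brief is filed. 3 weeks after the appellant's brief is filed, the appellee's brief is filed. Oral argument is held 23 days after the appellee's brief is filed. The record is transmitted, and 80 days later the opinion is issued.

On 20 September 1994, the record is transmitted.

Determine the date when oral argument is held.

The record is transmitted: Sep 20, 1994.
The appellant's brief is filed: Sep 20, 1994 + 4 weeks = Oct 18, 1994.
The appellee's brief is filed: Oct 18, 1994 + 3 weeks = Nov 8, 1994.
Oral argument is held: Nov 8, 1994 + 23 days = Dec 1, 1994.

1 December 1994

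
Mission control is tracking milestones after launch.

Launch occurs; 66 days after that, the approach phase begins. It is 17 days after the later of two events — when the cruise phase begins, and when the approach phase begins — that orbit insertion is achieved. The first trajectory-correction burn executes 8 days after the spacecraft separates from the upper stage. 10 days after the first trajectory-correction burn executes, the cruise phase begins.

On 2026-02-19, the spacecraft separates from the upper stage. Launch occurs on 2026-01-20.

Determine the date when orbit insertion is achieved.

2026-04-13

The spacecraft separates from the upper stage: Feb 19, 2026.
The first trajectory-correction burn executes: Feb 19, 2026 + 8 days = Feb 27, 2026.
The cruise phase begins: Feb 27, 2026 + 10 days = Mar 9, 2026.
Launch occurs: Jan 20, 2026.
The approach phase begins: Jan 20, 2026 + 66 days = Mar 27, 2026.
Both prerequisites met — the cruise phase begins (Mar 9, 2026), the approach phase begins (Mar 27, 2026); the later is Mar 27, 2026.
Orbit insertion is achieved: Mar 27, 2026 + 17 days = Apr 13, 2026.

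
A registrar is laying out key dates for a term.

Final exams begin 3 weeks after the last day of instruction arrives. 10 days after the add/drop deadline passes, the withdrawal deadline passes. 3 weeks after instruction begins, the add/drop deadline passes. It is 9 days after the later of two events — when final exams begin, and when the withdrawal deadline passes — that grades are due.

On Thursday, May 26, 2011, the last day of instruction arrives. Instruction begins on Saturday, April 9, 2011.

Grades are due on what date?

Saturday, June 25, 2011

The last day of instruction arrives: May 26, 2011.
Final exams begin: May 26, 2011 + 3 weeks = Jun 16, 2011.
Instruction begins: Apr 9, 2011.
The add/drop deadline passes: Apr 9, 2011 + 3 weeks = Apr 30, 2011.
The withdrawal deadline passes: Apr 30, 2011 + 10 days = May 10, 2011.
Both prerequisites met — final exams begin (Jun 16, 2011), the withdrawal deadline passes (May 10, 2011); the later is Jun 16, 2011.
Grades are due: Jun 16, 2011 + 9 days = Jun 25, 2011.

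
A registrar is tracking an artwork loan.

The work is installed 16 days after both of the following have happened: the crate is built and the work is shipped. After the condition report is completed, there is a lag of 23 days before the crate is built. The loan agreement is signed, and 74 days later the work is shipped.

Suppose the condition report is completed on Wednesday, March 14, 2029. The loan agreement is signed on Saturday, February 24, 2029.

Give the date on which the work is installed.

Friday, May 25, 2029

The condition report is completed: Mar 14, 2029.
The crate is built: Mar 14, 2029 + 23 days = Apr 6, 2029.
The loan agreement is signed: Feb 24, 2029.
The work is shipped: Feb 24, 2029 + 74 days = May 9, 2029.
Both prerequisites met — the crate is built (Apr 6, 2029), the work is shipped (May 9, 2029); the later is May 9, 2029.
The work is installed: May 9, 2029 + 16 days = May 25, 2029.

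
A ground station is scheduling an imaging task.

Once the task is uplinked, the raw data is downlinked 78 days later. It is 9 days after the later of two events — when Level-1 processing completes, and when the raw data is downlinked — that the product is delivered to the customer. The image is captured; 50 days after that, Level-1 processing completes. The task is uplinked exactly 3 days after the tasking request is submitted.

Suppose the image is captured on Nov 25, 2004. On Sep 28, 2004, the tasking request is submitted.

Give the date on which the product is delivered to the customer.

The image is captured: Nov 25, 2004.
Level-1 processing completes: Nov 25, 2004 + 50 days = Jan 14, 2005.
The tasking request is submitted: Sep 28, 2004.
The task is uplinked: Sep 28, 2004 + 3 days = Oct 1, 2004.
The raw data is downlinked: Oct 1, 2004 + 78 days = Dec 18, 2004.
Both prerequisites met — Level-1 processing completes (Jan 14, 2005), the raw data is downlinked (Dec 18, 2004); the later is Jan 14, 2005.
The product is delivered to the customer: Jan 14, 2005 + 9 days = Jan 23, 2005.

Jan 23, 2005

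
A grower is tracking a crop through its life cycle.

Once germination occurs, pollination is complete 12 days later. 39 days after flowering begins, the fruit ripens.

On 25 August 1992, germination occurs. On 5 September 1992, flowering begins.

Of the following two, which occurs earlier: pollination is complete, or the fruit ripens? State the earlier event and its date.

Germination occurs: Aug 25, 1992.
Pollination is complete: Aug 25, 1992 + 12 days = Sep 6, 1992.
Flowering begins: Sep 5, 1992.
The fruit ripens: Sep 5, 1992 + 39 days = Oct 14, 1992.
Comparing: pollination is complete on Sep 6, 1992 vs the fruit ripens on Oct 14, 1992. Earlier: pollination is complete.

Pollination is complete — 6 September 1992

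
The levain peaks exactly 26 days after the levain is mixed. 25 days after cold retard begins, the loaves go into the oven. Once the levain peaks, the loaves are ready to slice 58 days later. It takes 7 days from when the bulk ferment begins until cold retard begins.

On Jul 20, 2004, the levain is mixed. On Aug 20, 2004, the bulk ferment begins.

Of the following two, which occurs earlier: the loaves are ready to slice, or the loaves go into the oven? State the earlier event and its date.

The loaves go into the oven — Sep 21, 2004

The levain is mixed: Jul 20, 2004.
The levain peaks: Jul 20, 2004 + 26 days = Aug 15, 2004.
The loaves are ready to slice: Aug 15, 2004 + 58 days = Oct 12, 2004.
The bulk ferment begins: Aug 20, 2004.
Cold retard begins: Aug 20, 2004 + 7 days = Aug 27, 2004.
The loaves go into the oven: Aug 27, 2004 + 25 days = Sep 21, 2004.
Comparing: the loaves are ready to slice on Oct 12, 2004 vs the loaves go into the oven on Sep 21, 2004. Earlier: the loaves go into the oven.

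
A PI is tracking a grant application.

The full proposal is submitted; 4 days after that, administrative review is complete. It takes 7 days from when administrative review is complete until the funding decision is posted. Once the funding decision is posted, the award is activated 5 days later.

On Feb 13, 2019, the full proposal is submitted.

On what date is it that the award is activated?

Mar 1, 2019

The full proposal is submitted: Feb 13, 2019.
Administrative review is complete: Feb 13, 2019 + 4 days = Feb 17, 2019.
The funding decision is posted: Feb 17, 2019 + 7 days = Feb 24, 2019.
The award is activated: Feb 24, 2019 + 5 days = Mar 1, 2019.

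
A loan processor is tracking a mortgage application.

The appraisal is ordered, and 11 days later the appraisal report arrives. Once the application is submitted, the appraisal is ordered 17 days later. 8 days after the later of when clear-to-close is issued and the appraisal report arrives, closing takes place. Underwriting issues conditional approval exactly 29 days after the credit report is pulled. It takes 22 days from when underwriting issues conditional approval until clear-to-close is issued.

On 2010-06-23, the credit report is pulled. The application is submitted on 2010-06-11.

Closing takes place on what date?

2010-08-21

The credit report is pulled: Jun 23, 2010.
Underwriting issues conditional approval: Jun 23, 2010 + 29 days = Jul 22, 2010.
Clear-to-close is issued: Jul 22, 2010 + 22 days = Aug 13, 2010.
The application is submitted: Jun 11, 2010.
The appraisal is ordered: Jun 11, 2010 + 17 days = Jun 28, 2010.
The appraisal report arrives: Jun 28, 2010 + 11 days = Jul 9, 2010.
Both prerequisites met — clear-to-close is issued (Aug 13, 2010), the appraisal report arrives (Jul 9, 2010); the later is Aug 13, 2010.
Closing takes place: Aug 13, 2010 + 8 days = Aug 21, 2010.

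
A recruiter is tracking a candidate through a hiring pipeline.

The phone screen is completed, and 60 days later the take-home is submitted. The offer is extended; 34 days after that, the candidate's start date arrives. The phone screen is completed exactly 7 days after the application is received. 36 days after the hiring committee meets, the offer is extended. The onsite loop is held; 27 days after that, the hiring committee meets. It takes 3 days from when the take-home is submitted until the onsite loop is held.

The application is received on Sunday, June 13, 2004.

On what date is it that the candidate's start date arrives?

Saturday, November 27, 2004

The application is received: Jun 13, 2004.
The phone screen is completed: Jun 13, 2004 + 7 days = Jun 20, 2004.
The take-home is submitted: Jun 20, 2004 + 60 days = Aug 19, 2004.
The onsite loop is held: Aug 19, 2004 + 3 days = Aug 22, 2004.
The hiring committee meets: Aug 22, 2004 + 27 days = Sep 18, 2004.
The offer is extended: Sep 18, 2004 + 36 days = Oct 24, 2004.
The candidate's start date arrives: Oct 24, 2004 + 34 days = Nov 27, 2004.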